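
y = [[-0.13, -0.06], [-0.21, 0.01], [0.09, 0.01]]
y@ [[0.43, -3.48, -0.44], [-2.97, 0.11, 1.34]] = [[0.12, 0.45, -0.02],[-0.12, 0.73, 0.11],[0.01, -0.31, -0.03]]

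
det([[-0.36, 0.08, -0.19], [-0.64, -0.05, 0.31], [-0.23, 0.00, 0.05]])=-0.000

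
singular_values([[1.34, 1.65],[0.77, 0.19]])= [2.22, 0.46]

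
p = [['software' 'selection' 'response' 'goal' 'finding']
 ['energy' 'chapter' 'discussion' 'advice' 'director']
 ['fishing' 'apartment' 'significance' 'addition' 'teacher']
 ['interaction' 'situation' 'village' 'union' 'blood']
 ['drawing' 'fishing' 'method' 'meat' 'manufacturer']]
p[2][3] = 'addition'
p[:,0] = ['software', 'energy', 'fishing', 'interaction', 'drawing']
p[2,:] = ['fishing', 'apartment', 'significance', 'addition', 'teacher']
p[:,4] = ['finding', 'director', 'teacher', 'blood', 'manufacturer']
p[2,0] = 'fishing'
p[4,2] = 'method'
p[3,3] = 'union'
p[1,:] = ['energy', 'chapter', 'discussion', 'advice', 'director']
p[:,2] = ['response', 'discussion', 'significance', 'village', 'method']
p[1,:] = ['energy', 'chapter', 'discussion', 'advice', 'director']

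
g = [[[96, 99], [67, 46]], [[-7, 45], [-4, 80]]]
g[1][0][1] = 45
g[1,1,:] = [-4, 80]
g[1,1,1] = 80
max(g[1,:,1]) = 80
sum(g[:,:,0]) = 152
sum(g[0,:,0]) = 163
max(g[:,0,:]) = 99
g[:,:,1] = [[99, 46], [45, 80]]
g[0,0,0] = 96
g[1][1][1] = 80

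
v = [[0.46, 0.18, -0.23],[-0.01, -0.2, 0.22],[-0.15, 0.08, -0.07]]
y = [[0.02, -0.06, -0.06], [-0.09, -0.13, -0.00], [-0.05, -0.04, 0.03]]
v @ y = [[0.0, -0.04, -0.03], [0.01, 0.02, 0.01], [-0.01, 0.00, 0.01]]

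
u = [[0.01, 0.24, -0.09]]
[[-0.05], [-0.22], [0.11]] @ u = [[-0.0,  -0.01,  0.0], [-0.0,  -0.05,  0.02], [0.00,  0.03,  -0.01]]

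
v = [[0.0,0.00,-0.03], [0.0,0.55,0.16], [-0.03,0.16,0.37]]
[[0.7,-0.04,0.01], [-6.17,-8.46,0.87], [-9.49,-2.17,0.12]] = v@[[3.44, 3.2, -0.64], [-4.39, -15.73, 1.73], [-23.46, 1.21, -0.48]]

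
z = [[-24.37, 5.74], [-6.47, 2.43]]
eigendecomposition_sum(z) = [[-24.31,  5.51], [-6.21,  1.41]] + [[-0.06, 0.23], [-0.26, 1.02]]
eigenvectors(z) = [[-0.97, -0.22], [-0.25, -0.98]]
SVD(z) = [[-0.96, -0.26], [-0.26, 0.96]] @ diag([25.95932896516827, 0.8506113555411341]) @ [[0.97,-0.24],[0.24,0.97]]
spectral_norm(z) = 25.96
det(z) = -22.08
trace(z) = -21.94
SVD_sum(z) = [[-24.32, 5.96], [-6.67, 1.63]] + [[-0.05,-0.22], [0.20,0.8]]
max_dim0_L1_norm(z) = 30.84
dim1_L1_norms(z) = [30.11, 8.9]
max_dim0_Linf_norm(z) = 24.37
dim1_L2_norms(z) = [25.04, 6.91]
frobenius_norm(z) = 25.97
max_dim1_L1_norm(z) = 30.11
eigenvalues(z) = [-22.9, 0.96]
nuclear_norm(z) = 26.81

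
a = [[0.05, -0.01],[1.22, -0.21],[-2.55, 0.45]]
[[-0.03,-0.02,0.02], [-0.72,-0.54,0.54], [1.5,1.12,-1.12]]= a@[[-0.52, -0.39, 0.39], [0.39, 0.29, -0.29]]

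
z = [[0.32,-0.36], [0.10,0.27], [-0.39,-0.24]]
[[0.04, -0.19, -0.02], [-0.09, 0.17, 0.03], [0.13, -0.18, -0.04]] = z @ [[-0.17, 0.09, 0.04],  [-0.26, 0.60, 0.1]]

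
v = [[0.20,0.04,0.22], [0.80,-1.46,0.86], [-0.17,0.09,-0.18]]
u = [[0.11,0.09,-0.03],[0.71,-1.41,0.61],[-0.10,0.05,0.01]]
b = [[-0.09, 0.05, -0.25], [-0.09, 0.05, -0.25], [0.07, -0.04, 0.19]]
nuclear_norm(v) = 2.19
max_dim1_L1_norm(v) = 3.12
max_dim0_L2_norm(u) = 1.41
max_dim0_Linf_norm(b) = 0.25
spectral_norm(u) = 1.69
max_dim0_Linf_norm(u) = 1.41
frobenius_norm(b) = 0.43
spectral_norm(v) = 1.89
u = v + b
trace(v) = -1.44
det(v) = -0.00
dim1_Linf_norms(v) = [0.22, 1.46, 0.18]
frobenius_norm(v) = 1.92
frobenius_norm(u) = 1.70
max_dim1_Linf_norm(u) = 1.41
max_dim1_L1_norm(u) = 2.73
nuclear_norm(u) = 1.88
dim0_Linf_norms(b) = [0.09, 0.05, 0.25]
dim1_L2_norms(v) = [0.3, 1.87, 0.26]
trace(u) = -1.29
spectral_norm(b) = 0.43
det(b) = 0.00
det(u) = -0.01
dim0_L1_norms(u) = [0.92, 1.55, 0.65]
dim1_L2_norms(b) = [0.27, 0.27, 0.21]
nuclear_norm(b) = 0.44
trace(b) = 0.15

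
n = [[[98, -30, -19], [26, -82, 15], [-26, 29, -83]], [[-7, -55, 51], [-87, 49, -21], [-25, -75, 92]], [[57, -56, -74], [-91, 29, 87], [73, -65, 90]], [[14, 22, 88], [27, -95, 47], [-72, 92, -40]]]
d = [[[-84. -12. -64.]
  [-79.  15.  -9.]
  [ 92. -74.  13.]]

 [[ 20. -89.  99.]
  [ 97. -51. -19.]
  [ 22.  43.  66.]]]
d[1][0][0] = 20.0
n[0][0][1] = -30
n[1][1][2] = -21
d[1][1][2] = -19.0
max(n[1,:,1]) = 49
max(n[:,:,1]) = 92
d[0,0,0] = -84.0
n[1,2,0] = -25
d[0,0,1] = -12.0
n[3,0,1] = 22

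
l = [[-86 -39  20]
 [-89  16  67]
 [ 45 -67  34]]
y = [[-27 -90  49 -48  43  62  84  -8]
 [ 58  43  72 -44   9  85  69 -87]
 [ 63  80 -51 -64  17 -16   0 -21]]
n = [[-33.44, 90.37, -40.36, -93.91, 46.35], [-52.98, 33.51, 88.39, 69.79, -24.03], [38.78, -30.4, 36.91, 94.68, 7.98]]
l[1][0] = -89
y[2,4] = 17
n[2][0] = 38.78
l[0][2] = 20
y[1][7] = -87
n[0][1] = 90.37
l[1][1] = 16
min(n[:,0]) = -52.98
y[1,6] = 69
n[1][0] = -52.98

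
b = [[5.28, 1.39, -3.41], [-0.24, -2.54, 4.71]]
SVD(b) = [[-0.80, 0.59], [0.59, 0.8]] @ diag([7.541657526921793, 3.6407831227119045]) @ [[-0.58, -0.35, 0.73], [0.81, -0.33, 0.48]]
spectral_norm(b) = 7.54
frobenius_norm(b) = 8.37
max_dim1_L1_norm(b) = 10.08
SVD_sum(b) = [[3.53, 2.11, -4.46], [-2.61, -1.56, 3.30]] + [[1.75, -0.72, 1.05], [2.37, -0.98, 1.41]]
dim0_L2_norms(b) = [5.29, 2.9, 5.81]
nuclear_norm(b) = 11.18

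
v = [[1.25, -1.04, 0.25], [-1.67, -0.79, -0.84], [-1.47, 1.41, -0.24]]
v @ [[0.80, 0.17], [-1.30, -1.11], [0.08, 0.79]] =[[2.37, 1.56], [-0.38, -0.07], [-3.03, -2.0]]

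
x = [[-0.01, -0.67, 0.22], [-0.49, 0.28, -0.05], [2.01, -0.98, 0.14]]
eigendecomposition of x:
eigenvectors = [[-0.32, 0.45, 0.08], [0.24, 0.18, 0.31], [-0.91, -0.87, 0.95]]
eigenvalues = [1.12, -0.7, -0.0]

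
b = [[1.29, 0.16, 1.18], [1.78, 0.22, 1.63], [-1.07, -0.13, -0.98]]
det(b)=-0.000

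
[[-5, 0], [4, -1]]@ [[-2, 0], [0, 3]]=[[10, 0], [-8, -3]]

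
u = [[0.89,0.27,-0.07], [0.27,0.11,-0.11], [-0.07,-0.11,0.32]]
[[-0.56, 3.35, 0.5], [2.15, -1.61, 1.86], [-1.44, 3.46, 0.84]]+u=[[0.33, 3.62, 0.43], [2.42, -1.50, 1.75], [-1.51, 3.35, 1.16]]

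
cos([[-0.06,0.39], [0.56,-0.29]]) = [[0.89,0.07], [0.09,0.85]]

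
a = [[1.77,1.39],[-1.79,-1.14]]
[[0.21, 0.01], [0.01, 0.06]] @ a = [[0.35, 0.28], [-0.09, -0.05]]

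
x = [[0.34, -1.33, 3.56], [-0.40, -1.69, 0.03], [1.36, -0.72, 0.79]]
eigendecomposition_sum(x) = [[1.30, -0.73, 2.22],[-0.11, 0.06, -0.18],[0.89, -0.50, 1.51]] + [[-0.64, -0.88, 0.83], [-0.90, -1.23, 1.17], [0.08, 0.11, -0.10]] + [[-0.32, 0.28, 0.51], [0.61, -0.52, -0.96], [0.39, -0.33, -0.62]]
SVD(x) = [[0.94, 0.15, 0.31], [0.17, -0.98, -0.03], [0.31, 0.08, -0.95]] @ diag([4.043141440345218, 1.61621611654494, 1.2680902010439092]) @ [[0.16, -0.43, 0.89], [0.34, 0.87, 0.36], [-0.92, 0.24, 0.29]]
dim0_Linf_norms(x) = [1.36, 1.69, 3.56]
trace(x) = -0.56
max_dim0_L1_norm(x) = 4.38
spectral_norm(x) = 4.04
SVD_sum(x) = [[0.62, -1.64, 3.35], [0.11, -0.30, 0.62], [0.20, -0.54, 1.09]] + [[0.09, 0.22, 0.09], [-0.55, -1.38, -0.58], [0.04, 0.11, 0.05]] + [[-0.37,0.10,0.12], [0.03,-0.01,-0.01], [1.11,-0.29,-0.35]]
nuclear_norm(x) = 6.93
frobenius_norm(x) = 4.54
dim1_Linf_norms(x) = [3.56, 1.69, 1.36]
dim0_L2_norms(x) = [1.46, 2.27, 3.65]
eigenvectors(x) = [[-0.82, 0.58, -0.41], [0.07, 0.81, 0.77], [-0.56, -0.07, 0.49]]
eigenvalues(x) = [2.87, -1.98, -1.46]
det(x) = 8.29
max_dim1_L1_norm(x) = 5.23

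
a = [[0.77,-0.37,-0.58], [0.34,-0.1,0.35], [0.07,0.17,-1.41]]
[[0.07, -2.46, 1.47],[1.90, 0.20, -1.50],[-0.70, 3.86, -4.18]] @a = [[-0.68,  0.47,  -2.97], [1.43,  -0.98,  1.08], [0.48,  -0.84,  7.65]]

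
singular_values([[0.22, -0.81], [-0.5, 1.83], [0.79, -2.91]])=[3.66, 0.0]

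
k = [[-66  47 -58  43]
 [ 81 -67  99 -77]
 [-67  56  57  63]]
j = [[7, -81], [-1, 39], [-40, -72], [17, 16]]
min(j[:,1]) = -81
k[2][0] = -67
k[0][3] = 43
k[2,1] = 56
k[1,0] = 81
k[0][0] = -66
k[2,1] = 56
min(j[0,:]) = -81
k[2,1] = 56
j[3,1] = 16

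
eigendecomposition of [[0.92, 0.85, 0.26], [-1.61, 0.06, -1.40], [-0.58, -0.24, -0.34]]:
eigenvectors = [[(0.32+0.54j), (0.32-0.54j), -0.59+0.00j], [(-0.72+0j), -0.72-0.00j, (0.42+0j)], [(-0.23-0.16j), -0.23+0.16j, 0.69+0.00j]]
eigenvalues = [(0.32+0.89j), (0.32-0.89j), (0.01+0j)]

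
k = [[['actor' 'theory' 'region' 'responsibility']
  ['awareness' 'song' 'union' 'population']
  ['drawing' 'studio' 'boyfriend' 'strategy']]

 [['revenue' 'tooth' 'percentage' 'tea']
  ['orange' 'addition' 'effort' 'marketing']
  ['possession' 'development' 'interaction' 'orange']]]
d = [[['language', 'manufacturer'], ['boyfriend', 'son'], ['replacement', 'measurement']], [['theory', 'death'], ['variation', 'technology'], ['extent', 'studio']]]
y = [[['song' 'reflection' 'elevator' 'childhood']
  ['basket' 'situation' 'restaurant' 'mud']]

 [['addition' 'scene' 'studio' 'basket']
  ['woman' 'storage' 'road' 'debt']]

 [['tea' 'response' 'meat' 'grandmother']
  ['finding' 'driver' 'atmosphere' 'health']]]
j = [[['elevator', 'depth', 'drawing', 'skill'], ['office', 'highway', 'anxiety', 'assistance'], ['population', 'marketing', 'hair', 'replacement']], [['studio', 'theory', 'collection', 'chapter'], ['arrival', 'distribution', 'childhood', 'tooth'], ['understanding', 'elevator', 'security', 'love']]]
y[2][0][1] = 'response'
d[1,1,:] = ['variation', 'technology']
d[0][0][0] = 'language'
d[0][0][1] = 'manufacturer'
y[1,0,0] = 'addition'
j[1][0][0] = 'studio'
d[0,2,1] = 'measurement'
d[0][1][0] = 'boyfriend'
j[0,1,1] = 'highway'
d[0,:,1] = ['manufacturer', 'son', 'measurement']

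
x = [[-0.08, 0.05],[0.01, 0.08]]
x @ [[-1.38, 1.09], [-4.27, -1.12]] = [[-0.1, -0.14], [-0.36, -0.08]]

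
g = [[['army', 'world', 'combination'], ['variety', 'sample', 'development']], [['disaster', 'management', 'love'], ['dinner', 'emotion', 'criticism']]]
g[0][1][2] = 'development'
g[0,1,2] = 'development'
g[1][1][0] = 'dinner'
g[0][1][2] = 'development'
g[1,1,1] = 'emotion'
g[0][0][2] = 'combination'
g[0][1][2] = 'development'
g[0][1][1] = 'sample'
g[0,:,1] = ['world', 'sample']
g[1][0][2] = 'love'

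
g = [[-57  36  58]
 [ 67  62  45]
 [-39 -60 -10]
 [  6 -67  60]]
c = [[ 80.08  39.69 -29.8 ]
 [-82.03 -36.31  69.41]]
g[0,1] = 36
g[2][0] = -39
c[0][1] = 39.69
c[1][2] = 69.41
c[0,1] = 39.69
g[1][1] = 62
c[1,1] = -36.31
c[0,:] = [80.08, 39.69, -29.8]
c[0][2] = -29.8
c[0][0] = 80.08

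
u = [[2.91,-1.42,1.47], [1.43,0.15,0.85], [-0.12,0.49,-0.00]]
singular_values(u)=[3.87, 0.86, 0.0]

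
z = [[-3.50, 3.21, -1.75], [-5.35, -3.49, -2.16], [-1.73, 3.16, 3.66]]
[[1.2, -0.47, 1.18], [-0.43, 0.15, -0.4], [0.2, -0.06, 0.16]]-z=[[4.7, -3.68, 2.93], [4.92, 3.64, 1.76], [1.93, -3.22, -3.5]]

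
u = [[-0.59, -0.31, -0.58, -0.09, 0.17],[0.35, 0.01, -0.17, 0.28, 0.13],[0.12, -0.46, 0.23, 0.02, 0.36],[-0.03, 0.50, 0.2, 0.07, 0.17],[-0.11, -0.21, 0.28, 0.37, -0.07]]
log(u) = [[-1.15+0.54j, -1.80-0.24j, (-1.79+0.49j), 0.16+0.70j, (1.48-0.81j)], [1.17-0.66j, -0.38+0.29j, 0.31-0.60j, (-0.14-0.85j), (0.33+0.98j)], [(1.05-0.11j), (0.11+0.05j), (-0.36-0.1j), -0.19-0.14j, (0.35+0.16j)], [-0.63+0.89j, 0.41-0.39j, (0.58+0.8j), -0.67+1.13j, -0.78-1.31j], [(-0.58-0.86j), (-0.88+0.37j), -0.61-0.77j, (0.04-1.1j), (-0.23+1.27j)]]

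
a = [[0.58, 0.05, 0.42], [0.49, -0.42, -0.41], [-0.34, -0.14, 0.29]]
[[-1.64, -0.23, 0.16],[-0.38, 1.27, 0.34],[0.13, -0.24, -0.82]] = a @ [[-1.78, 0.46, 0.94],[0.28, -1.51, 1.35],[-1.49, -1.01, -1.08]]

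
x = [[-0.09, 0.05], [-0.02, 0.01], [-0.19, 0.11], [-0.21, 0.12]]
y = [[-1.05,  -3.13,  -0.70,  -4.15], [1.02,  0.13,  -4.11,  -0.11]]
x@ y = [[0.15, 0.29, -0.14, 0.37], [0.03, 0.06, -0.03, 0.08], [0.31, 0.61, -0.32, 0.78], [0.34, 0.67, -0.35, 0.86]]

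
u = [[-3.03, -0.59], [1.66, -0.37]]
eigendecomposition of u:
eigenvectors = [[-0.8, 0.26], [0.6, -0.97]]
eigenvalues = [-2.59, -0.81]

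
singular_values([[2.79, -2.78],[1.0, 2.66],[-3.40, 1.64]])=[5.45, 2.86]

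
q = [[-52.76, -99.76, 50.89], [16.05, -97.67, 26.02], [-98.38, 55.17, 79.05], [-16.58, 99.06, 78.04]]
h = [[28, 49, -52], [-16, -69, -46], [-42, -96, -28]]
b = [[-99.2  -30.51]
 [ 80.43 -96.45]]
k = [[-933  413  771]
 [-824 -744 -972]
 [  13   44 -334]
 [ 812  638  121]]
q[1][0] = 16.05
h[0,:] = [28, 49, -52]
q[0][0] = -52.76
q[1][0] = 16.05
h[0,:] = [28, 49, -52]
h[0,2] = -52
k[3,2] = 121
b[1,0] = 80.43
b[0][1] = -30.51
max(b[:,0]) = 80.43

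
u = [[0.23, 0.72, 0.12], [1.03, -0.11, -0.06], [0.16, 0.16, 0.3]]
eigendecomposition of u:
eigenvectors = [[-0.56,0.69,-0.00], [0.82,0.65,-0.16], [-0.04,0.32,0.99]]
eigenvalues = [-0.81, 0.96, 0.27]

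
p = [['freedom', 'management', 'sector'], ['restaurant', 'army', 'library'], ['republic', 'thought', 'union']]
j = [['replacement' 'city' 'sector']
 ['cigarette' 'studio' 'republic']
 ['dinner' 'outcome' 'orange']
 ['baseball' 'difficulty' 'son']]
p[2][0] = 'republic'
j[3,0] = 'baseball'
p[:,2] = ['sector', 'library', 'union']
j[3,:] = ['baseball', 'difficulty', 'son']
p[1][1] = 'army'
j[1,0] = 'cigarette'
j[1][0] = 'cigarette'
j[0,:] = ['replacement', 'city', 'sector']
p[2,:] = ['republic', 'thought', 'union']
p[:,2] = ['sector', 'library', 'union']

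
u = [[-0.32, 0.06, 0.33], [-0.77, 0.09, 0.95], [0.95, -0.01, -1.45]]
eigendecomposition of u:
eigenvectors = [[-0.18, -0.6, 0.45], [-0.53, -0.69, 0.84], [0.83, -0.40, 0.29]]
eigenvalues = [-1.65, -0.03, 0.0]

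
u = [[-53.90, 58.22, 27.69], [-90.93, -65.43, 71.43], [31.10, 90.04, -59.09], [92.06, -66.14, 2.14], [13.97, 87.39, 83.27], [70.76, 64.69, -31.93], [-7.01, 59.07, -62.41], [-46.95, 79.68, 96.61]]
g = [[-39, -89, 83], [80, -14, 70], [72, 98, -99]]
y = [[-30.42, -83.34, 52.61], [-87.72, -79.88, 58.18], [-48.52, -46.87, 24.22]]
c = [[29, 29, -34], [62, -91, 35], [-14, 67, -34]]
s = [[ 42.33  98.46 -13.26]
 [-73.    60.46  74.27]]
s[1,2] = 74.27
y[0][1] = -83.34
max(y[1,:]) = 58.18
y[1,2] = 58.18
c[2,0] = -14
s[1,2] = 74.27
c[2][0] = -14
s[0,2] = -13.26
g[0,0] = -39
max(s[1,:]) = 74.27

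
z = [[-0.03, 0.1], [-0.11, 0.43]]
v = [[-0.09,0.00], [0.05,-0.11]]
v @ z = [[0.00, -0.01],[0.01, -0.04]]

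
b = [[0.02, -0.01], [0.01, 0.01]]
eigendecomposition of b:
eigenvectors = [[-0.71+0.00j, -0.71-0.00j], [-0.35+0.61j, -0.35-0.61j]]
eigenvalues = [(0.02+0.01j), (0.02-0.01j)]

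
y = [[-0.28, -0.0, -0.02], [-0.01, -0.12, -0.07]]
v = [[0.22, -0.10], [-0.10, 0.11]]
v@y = [[-0.06, 0.01, 0.0],[0.03, -0.01, -0.01]]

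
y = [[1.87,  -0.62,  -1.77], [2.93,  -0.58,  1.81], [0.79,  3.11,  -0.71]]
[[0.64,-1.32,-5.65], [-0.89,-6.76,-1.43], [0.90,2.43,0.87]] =y@[[-0.00, -1.45, -1.25], [0.19, 0.90, 0.95], [-0.43, -1.10, 1.54]]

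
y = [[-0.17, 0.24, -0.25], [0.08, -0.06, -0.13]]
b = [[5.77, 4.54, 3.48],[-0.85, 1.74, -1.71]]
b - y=[[5.94, 4.3, 3.73], [-0.93, 1.80, -1.58]]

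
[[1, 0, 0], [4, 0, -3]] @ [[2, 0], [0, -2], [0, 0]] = [[2, 0], [8, 0]]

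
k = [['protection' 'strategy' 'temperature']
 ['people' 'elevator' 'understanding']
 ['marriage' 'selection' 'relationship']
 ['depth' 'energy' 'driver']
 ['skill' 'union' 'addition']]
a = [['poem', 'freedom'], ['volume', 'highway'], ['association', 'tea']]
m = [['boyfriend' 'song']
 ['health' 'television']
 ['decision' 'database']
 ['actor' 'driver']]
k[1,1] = 'elevator'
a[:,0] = ['poem', 'volume', 'association']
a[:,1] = ['freedom', 'highway', 'tea']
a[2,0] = 'association'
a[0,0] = 'poem'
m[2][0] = 'decision'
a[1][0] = 'volume'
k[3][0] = 'depth'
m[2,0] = 'decision'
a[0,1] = 'freedom'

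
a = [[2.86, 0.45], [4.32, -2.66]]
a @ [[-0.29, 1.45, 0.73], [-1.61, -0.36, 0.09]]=[[-1.55, 3.98, 2.13], [3.03, 7.22, 2.91]]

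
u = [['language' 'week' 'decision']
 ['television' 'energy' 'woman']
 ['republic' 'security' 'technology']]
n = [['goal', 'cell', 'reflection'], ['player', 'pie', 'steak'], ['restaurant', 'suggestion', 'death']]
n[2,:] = ['restaurant', 'suggestion', 'death']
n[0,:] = ['goal', 'cell', 'reflection']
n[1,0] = 'player'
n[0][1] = 'cell'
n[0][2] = 'reflection'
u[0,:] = ['language', 'week', 'decision']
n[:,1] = ['cell', 'pie', 'suggestion']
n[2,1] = 'suggestion'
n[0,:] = ['goal', 'cell', 'reflection']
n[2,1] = 'suggestion'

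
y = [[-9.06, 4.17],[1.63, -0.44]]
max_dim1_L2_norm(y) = 9.97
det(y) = -2.81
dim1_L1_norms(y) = [13.23, 2.07]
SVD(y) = [[-0.99, 0.16], [0.16, 0.99]] @ diag([10.111663306598993, 0.2779661381887293]) @ [[0.91, -0.41],[0.41, 0.91]]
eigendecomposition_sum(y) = [[-9.08, 4.05], [1.58, -0.71]] + [[0.02, 0.12],[0.05, 0.27]]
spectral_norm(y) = 10.11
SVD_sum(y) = [[-9.08, 4.13], [1.52, -0.69]] + [[0.02, 0.04], [0.11, 0.25]]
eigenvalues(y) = [-9.79, 0.29]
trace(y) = -9.50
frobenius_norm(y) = 10.12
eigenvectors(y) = [[-0.99, -0.41], [0.17, -0.91]]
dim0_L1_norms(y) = [10.69, 4.61]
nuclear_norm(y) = 10.39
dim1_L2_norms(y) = [9.97, 1.69]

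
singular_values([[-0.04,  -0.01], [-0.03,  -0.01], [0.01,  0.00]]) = [0.05, 0.0]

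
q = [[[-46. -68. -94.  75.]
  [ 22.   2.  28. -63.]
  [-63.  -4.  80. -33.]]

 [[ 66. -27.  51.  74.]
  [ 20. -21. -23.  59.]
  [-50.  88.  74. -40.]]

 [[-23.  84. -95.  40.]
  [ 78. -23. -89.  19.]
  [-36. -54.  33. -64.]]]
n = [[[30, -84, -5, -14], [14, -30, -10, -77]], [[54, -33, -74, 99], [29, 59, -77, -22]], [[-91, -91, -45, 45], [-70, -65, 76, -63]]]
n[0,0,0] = 30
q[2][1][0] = 78.0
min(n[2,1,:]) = -70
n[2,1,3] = -63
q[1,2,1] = 88.0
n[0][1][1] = -30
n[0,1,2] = -10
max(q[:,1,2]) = 28.0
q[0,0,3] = 75.0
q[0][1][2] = 28.0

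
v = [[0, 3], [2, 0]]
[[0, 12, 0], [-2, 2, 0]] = v @ [[-1, 1, 0], [0, 4, 0]]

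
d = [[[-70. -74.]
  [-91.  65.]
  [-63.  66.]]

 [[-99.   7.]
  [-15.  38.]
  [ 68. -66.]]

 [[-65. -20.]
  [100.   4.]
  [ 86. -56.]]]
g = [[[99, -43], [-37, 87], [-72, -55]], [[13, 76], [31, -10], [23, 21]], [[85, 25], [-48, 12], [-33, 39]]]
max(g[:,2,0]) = 23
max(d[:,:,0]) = 100.0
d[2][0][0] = -65.0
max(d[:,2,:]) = 86.0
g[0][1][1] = 87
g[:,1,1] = [87, -10, 12]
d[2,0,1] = -20.0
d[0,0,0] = -70.0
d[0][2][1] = 66.0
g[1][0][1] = 76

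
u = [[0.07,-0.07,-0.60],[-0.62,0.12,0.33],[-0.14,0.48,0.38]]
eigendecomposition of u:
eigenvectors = [[(-0.48+0j),(0.16-0.55j),(0.16+0.55j)],  [0.61+0.00j,0.67+0.00j,0.67-0.00j],  [(0.63+0j),(-0.33-0.33j),(-0.33+0.33j)]]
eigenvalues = [(0.95+0j), (-0.19+0.35j), (-0.19-0.35j)]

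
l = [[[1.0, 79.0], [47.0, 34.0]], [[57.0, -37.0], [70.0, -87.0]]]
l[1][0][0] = 57.0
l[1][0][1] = -37.0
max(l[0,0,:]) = 79.0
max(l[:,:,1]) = 79.0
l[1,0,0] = 57.0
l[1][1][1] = -87.0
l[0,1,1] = 34.0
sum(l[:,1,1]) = -53.0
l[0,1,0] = 47.0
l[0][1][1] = 34.0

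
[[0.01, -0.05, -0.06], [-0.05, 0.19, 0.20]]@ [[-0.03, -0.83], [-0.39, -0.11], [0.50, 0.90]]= [[-0.01, -0.06],[0.03, 0.20]]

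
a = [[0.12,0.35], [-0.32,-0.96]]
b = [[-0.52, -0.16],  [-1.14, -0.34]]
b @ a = [[-0.01,  -0.03], [-0.03,  -0.07]]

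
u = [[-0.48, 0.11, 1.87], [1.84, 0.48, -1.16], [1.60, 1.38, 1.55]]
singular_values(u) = [2.85, 2.72, 0.22]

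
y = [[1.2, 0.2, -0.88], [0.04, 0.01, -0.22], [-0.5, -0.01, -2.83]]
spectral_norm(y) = 2.98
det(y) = 0.00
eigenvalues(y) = [-2.94, 1.32, -0.0]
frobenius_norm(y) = 3.25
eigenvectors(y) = [[-0.2, 0.99, -0.15], [-0.07, 0.05, 0.99], [-0.98, -0.12, 0.02]]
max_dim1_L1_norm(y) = 3.34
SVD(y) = [[0.28, -0.96, 0.06], [0.07, -0.04, -1.0], [0.96, 0.28, 0.06]] @ diag([2.97506137958258, 1.3086285708115155, 0.0010253643281607874]) @ [[-0.05, 0.02, -1.00], [-0.99, -0.15, 0.05], [-0.15, 0.99, 0.02]]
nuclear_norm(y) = 4.28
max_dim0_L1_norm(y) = 3.93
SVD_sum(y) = [[-0.04, 0.01, -0.82], [-0.01, 0.0, -0.22], [-0.14, 0.04, -2.85]] + [[1.24, 0.19, -0.06], [0.05, 0.01, -0.00], [-0.36, -0.05, 0.02]] + [[-0.0, 0.0, 0.00],[0.0, -0.00, -0.00],[-0.0, 0.0, 0.0]]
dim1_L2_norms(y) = [1.5, 0.22, 2.87]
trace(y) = -1.62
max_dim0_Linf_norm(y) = 2.83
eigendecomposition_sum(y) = [[-0.07, 0.0, -0.6],[-0.02, 0.0, -0.21],[-0.35, 0.01, -2.86]] + [[1.27, 0.20, -0.28], [0.06, 0.01, -0.01], [-0.15, -0.02, 0.03]] + [[-0.0, 0.0, -0.00], [0.0, -0.00, 0.00], [0.0, -0.0, 0.00]]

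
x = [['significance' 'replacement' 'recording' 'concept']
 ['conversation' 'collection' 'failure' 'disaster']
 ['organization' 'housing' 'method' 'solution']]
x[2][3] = 'solution'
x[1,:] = ['conversation', 'collection', 'failure', 'disaster']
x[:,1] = ['replacement', 'collection', 'housing']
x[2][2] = 'method'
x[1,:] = ['conversation', 'collection', 'failure', 'disaster']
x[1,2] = 'failure'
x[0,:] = ['significance', 'replacement', 'recording', 'concept']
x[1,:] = ['conversation', 'collection', 'failure', 'disaster']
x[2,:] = ['organization', 'housing', 'method', 'solution']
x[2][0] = 'organization'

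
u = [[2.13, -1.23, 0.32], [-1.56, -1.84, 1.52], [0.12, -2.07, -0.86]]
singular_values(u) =[3.09, 2.75, 1.48]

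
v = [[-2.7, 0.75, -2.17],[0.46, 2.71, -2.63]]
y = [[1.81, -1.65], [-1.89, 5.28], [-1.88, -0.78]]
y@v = [[-5.65, -3.11, 0.41], [7.53, 12.89, -9.79], [4.72, -3.52, 6.13]]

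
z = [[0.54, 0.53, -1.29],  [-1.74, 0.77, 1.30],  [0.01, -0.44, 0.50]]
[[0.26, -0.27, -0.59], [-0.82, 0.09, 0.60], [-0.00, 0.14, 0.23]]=z @ [[0.45,0.12,-0.05],[-0.01,-0.03,-0.04],[-0.02,0.25,0.42]]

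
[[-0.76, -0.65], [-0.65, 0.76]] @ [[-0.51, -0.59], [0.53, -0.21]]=[[0.04, 0.58], [0.73, 0.22]]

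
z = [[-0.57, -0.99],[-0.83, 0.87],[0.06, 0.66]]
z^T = [[-0.57, -0.83, 0.06], [-0.99, 0.87, 0.66]]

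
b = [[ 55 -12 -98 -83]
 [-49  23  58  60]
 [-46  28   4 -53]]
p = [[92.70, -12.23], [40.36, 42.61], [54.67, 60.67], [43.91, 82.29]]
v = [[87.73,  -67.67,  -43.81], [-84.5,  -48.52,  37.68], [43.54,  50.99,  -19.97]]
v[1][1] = -48.52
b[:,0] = [55, -49, -46]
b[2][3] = -53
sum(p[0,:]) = 80.47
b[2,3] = -53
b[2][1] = 28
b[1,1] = 23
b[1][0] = -49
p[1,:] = [40.36, 42.61]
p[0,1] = -12.23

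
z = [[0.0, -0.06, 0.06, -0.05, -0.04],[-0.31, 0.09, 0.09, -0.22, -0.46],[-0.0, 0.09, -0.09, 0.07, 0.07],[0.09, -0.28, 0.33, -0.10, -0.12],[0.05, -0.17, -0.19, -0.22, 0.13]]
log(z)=[[(-5.29+2.11j), 0.40-0.20j, 0.79-4.00j, (1.04-1.14j), (0.56-0.18j)],[-3.07+1.09j, (-1.16+0.74j), -4.23-2.23j, -0.17+0.56j, (-0.7+0.78j)],[-0.42-0.50j, (-0.51-0.35j), -5.87+1.03j, -1.40-0.27j, (-0.55-0.37j)],[(2.41-0.18j), 0.44+1.17j, 4.22+0.11j, -0.39+1.66j, (1.01+1.22j)],[(1.06-0.92j), -0.52+0.71j, -4.89+1.61j, (-1.44+1.34j), (-1.73+0.73j)]]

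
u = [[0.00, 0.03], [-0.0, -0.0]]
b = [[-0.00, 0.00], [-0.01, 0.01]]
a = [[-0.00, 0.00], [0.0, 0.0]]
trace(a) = 0.00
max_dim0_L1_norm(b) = 0.01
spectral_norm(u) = 0.03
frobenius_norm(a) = 0.00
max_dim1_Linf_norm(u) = 0.03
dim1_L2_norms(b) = [0.0, 0.01]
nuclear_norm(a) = 0.00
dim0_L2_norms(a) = [0.0, 0.0]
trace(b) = 0.01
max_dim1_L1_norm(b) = 0.02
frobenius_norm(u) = 0.03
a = u @ b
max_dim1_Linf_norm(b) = 0.01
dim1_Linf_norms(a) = [0.0, 0.0]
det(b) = 0.00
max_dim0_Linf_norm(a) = 0.0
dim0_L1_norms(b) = [0.01, 0.01]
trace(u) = 0.00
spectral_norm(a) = 0.00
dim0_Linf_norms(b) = [0.01, 0.01]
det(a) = 0.00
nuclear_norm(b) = 0.01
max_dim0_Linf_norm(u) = 0.03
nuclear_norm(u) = 0.03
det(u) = 0.00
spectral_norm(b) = 0.01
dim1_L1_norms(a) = [0.0, 0.0]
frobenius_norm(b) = 0.01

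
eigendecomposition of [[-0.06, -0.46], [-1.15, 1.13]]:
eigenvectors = [[-0.8, 0.29],  [-0.60, -0.96]]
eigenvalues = [-0.4, 1.47]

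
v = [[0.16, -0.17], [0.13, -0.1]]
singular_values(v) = [0.28, 0.02]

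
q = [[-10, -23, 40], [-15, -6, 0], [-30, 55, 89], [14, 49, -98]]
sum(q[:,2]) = 31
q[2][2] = 89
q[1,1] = -6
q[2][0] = -30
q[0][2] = 40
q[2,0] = -30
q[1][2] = 0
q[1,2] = 0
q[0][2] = 40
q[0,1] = -23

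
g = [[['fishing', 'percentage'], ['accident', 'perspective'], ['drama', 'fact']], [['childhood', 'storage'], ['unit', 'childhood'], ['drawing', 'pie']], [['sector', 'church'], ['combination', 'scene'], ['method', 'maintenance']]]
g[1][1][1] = 'childhood'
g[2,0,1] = 'church'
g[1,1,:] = ['unit', 'childhood']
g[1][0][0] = 'childhood'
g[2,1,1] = 'scene'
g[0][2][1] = 'fact'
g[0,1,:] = ['accident', 'perspective']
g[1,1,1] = 'childhood'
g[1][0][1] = 'storage'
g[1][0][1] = 'storage'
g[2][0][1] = 'church'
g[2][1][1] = 'scene'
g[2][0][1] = 'church'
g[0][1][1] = 'perspective'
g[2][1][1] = 'scene'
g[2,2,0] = 'method'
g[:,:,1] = [['percentage', 'perspective', 'fact'], ['storage', 'childhood', 'pie'], ['church', 'scene', 'maintenance']]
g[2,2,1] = 'maintenance'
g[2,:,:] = [['sector', 'church'], ['combination', 'scene'], ['method', 'maintenance']]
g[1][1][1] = 'childhood'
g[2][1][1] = 'scene'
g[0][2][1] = 'fact'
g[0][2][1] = 'fact'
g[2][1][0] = 'combination'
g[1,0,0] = 'childhood'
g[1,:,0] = ['childhood', 'unit', 'drawing']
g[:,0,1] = ['percentage', 'storage', 'church']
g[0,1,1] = 'perspective'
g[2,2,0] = 'method'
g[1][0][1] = 'storage'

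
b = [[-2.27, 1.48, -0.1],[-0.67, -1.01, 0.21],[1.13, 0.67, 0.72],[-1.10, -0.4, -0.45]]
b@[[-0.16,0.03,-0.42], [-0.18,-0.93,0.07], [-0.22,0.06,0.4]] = [[0.12, -1.45, 1.02], [0.24, 0.93, 0.29], [-0.46, -0.55, -0.14], [0.35, 0.31, 0.25]]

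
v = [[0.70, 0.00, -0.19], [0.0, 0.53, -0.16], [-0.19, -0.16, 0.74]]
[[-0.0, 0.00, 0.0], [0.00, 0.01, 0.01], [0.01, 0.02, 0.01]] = v@[[0.0, 0.01, 0.01], [0.01, 0.03, 0.03], [0.01, 0.03, 0.02]]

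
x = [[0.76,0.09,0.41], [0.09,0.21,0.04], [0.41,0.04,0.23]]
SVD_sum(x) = [[0.76,0.11,0.41],  [0.11,0.02,0.06],  [0.41,0.06,0.22]] + [[0.0, -0.02, 0.0],[-0.02, 0.19, -0.02],[0.0, -0.02, 0.00]] + [[0.00, -0.0, -0.00],[-0.0, 0.0, 0.00],[-0.00, 0.00, 0.00]]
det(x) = 0.00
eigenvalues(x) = [1.0, 0.01, 0.2]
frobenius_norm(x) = 1.01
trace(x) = 1.20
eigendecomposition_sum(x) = [[0.76, 0.11, 0.41], [0.11, 0.02, 0.06], [0.41, 0.06, 0.22]] + [[0.00, -0.0, -0.00], [-0.0, 0.0, 0.00], [-0.0, 0.0, 0.0]] + [[0.00, -0.02, 0.00], [-0.02, 0.19, -0.02], [0.0, -0.02, 0.00]]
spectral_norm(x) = 1.00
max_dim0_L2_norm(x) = 0.87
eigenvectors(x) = [[0.87, 0.48, 0.09], [0.12, -0.04, -0.99], [0.47, -0.88, 0.10]]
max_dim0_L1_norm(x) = 1.26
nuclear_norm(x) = 1.20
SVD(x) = [[-0.87, 0.09, -0.48], [-0.12, -0.99, 0.04], [-0.47, 0.1, 0.88]] @ diag([0.9954564985255017, 0.1980510218391531, 0.006492479635345372]) @ [[-0.87, -0.12, -0.47], [0.09, -0.99, 0.10], [-0.48, 0.04, 0.88]]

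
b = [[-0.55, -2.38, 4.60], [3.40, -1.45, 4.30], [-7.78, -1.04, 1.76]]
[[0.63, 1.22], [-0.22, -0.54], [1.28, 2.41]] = b @ [[-0.13, -0.24], [-0.39, -0.96], [-0.08, -0.26]]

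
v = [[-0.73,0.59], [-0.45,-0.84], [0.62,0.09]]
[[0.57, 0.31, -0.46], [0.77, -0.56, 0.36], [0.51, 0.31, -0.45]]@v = [[-0.84, 0.03], [-0.09, 0.96], [-0.79, 0.00]]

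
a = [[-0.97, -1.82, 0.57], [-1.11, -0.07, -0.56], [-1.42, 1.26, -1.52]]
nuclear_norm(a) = 4.87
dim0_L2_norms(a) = [2.05, 2.21, 1.72]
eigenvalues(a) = [-1.99, -0.02, -0.55]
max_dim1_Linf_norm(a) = 1.82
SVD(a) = [[0.43,  0.84,  0.33], [-0.27,  0.47,  -0.84], [-0.86,  0.28,  0.43]] @ diag([2.748185066424872, 2.1191199172858206, 0.0031011033294630736]) @ [[0.40,-0.67,0.62],[-0.81,-0.57,-0.10],[-0.42,0.47,0.78]]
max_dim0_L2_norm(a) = 2.21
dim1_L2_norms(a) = [2.14, 1.25, 2.43]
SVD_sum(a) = [[0.48, -0.80, 0.74], [-0.30, 0.5, -0.46], [-0.94, 1.59, -1.46]] + [[-1.45,  -1.02,  -0.17], [-0.81,  -0.57,  -0.10], [-0.47,  -0.33,  -0.06]] + [[-0.0, 0.0, 0.00], [0.0, -0.0, -0.0], [-0.0, 0.0, 0.0]]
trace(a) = -2.56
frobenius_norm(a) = 3.47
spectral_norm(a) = 2.75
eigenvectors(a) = [[-0.65, -0.42, -0.30], [-0.53, 0.46, 0.35], [-0.54, 0.78, 0.89]]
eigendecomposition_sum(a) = [[-1.13, -1.10, 0.05], [-0.92, -0.90, 0.04], [-0.93, -0.91, 0.04]] + [[-0.01,0.03,-0.02], [0.01,-0.03,0.02], [0.02,-0.06,0.03]] + [[0.17,-0.75,0.53], [-0.2,0.87,-0.62], [-0.51,2.23,-1.59]]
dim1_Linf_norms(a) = [1.82, 1.11, 1.52]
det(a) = -0.02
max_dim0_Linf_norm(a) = 1.82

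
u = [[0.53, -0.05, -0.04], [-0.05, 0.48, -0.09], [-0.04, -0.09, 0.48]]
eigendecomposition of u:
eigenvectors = [[-0.36,-0.87,0.33], [-0.67,-0.00,-0.74], [-0.65,0.49,0.58]]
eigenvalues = [0.37, 0.55, 0.57]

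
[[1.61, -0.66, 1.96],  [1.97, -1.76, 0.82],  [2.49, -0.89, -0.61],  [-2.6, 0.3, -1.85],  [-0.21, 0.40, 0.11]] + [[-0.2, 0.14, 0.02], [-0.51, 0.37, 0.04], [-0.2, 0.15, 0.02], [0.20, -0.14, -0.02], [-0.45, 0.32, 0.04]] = [[1.41,-0.52,1.98], [1.46,-1.39,0.86], [2.29,-0.74,-0.59], [-2.4,0.16,-1.87], [-0.66,0.72,0.15]]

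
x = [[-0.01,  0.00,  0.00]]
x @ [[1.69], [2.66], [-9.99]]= [[-0.02]]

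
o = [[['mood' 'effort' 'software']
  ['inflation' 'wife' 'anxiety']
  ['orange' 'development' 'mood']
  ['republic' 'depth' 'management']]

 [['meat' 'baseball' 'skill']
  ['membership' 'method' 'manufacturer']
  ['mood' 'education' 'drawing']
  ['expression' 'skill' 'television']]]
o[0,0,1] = 'effort'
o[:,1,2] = ['anxiety', 'manufacturer']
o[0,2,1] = 'development'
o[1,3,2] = 'television'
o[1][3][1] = 'skill'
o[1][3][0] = 'expression'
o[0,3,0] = 'republic'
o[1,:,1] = ['baseball', 'method', 'education', 'skill']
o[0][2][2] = 'mood'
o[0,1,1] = 'wife'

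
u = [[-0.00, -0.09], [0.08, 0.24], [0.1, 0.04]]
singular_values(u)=[0.28, 0.09]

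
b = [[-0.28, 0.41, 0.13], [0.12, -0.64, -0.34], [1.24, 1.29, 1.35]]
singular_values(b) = [2.31, 0.7, 0.0]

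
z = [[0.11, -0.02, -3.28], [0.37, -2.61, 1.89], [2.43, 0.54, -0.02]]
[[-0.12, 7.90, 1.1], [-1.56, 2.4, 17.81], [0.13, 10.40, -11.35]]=z @[[-0.08,4.68,-3.00], [0.61,-1.88,-7.53], [0.03,-2.24,-0.39]]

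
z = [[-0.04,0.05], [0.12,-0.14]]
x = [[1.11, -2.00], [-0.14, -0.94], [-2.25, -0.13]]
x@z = [[-0.28, 0.34],[-0.11, 0.12],[0.07, -0.09]]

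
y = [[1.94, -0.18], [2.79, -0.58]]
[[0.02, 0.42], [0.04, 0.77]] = y@[[0.01, 0.17], [-0.02, -0.51]]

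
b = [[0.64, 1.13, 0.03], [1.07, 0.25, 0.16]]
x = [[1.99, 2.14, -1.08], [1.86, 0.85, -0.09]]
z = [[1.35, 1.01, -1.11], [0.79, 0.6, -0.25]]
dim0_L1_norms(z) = [2.14, 1.61, 1.36]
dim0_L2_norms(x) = [2.72, 2.3, 1.08]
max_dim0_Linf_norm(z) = 1.35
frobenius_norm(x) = 3.73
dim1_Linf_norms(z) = [1.35, 0.79]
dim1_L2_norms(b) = [1.3, 1.11]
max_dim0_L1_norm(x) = 3.85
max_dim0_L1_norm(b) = 1.71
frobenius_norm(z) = 2.26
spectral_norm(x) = 3.63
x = b + z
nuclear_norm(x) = 4.46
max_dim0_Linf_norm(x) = 2.14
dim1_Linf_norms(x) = [2.14, 1.86]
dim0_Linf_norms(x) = [1.99, 2.14, 1.08]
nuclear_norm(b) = 2.25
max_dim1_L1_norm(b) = 1.8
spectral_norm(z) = 2.24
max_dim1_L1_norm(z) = 3.47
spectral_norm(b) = 1.57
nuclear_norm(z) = 2.55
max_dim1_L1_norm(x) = 5.21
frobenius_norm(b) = 1.71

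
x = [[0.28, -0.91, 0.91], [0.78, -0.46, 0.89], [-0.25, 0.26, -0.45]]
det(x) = -0.044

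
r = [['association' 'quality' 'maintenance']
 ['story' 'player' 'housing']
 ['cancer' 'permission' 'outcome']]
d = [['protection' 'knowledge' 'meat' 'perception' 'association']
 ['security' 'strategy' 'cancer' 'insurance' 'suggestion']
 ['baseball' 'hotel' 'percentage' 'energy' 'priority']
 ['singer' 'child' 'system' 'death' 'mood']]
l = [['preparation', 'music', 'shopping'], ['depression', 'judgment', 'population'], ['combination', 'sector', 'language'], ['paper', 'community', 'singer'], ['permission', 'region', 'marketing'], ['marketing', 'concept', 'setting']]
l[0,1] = 'music'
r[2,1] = 'permission'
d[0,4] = 'association'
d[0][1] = 'knowledge'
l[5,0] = 'marketing'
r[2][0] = 'cancer'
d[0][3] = 'perception'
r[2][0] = 'cancer'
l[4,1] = 'region'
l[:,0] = ['preparation', 'depression', 'combination', 'paper', 'permission', 'marketing']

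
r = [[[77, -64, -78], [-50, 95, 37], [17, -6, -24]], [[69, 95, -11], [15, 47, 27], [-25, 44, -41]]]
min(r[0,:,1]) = -64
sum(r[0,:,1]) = 25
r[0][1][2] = 37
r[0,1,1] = 95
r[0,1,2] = 37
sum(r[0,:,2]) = -65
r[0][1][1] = 95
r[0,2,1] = -6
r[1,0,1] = 95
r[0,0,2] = -78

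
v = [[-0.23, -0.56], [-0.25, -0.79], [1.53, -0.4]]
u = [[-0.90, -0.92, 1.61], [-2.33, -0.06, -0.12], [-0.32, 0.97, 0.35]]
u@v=[[2.9,0.59],[0.37,1.4],[0.37,-0.73]]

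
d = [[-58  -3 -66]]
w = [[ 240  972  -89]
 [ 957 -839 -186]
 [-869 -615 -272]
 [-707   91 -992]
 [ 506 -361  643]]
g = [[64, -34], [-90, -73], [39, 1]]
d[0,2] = -66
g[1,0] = -90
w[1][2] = -186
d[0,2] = -66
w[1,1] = -839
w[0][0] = 240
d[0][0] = -58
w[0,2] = -89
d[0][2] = -66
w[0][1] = 972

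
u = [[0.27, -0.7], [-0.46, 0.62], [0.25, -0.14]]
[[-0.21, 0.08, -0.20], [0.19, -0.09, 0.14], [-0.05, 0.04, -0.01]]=u@[[-0.02, 0.11, 0.17], [0.29, -0.07, 0.35]]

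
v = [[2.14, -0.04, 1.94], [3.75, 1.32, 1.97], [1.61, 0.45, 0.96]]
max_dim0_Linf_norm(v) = 3.75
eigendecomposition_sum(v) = [[1.95, 0.24, 1.48], [4.32, 0.52, 3.29], [1.77, 0.21, 1.35]] + [[0.20, -0.27, 0.45],[-0.57, 0.79, -1.31],[-0.17, 0.23, -0.38]] + [[-0.00, -0.00, 0.01], [0.00, 0.00, -0.01], [0.0, 0.0, -0.01]]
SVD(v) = [[-0.50,0.86,-0.13], [-0.79,-0.51,-0.32], [-0.35,-0.06,0.94]] @ diag([5.551092501779214, 0.9654851669597863, 0.003229407252081007]) @ [[-0.83,-0.21,-0.52],[-0.19,-0.76,0.62],[0.53,-0.61,-0.59]]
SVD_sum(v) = [[2.3, 0.59, 1.43], [3.66, 0.94, 2.28], [1.60, 0.41, 0.99]] + [[-0.16,-0.63,0.51], [0.09,0.38,-0.31], [0.01,0.04,-0.03]] + [[-0.0,0.0,0.0], [-0.00,0.00,0.0], [0.0,-0.00,-0.0]]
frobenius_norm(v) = 5.63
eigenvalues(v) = [3.82, 0.61, -0.01]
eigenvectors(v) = [[-0.38,-0.31,-0.53], [-0.85,0.91,0.61], [-0.35,0.27,0.60]]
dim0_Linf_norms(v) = [3.75, 1.32, 1.97]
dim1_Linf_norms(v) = [2.14, 3.75, 1.61]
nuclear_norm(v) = 6.52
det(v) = -0.02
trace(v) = 4.42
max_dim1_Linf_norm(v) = 3.75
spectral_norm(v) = 5.55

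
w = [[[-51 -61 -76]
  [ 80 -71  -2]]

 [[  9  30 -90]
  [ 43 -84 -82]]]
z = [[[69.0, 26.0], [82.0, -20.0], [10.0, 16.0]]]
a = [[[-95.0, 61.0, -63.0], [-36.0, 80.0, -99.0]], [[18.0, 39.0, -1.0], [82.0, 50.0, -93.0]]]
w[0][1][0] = 80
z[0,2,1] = 16.0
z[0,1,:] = [82.0, -20.0]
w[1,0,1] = 30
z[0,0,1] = 26.0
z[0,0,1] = 26.0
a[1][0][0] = 18.0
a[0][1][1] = 80.0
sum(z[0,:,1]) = 22.0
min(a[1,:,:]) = -93.0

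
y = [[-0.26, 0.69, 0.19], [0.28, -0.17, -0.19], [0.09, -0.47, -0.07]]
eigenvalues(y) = [-0.79, 0.0, 0.29]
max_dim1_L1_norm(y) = 1.14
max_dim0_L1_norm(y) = 1.33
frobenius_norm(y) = 0.98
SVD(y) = [[-0.81,-0.09,0.59], [0.32,-0.9,0.31], [0.50,0.43,0.75]] @ diag([0.9452722379738456, 0.25210972444759844, 0.0010406511774819977]) @ [[0.36, -0.89, -0.26], [-0.75, -0.45, 0.49], [0.55, -0.02, 0.83]]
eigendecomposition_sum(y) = [[-0.33, 0.54, 0.23], [0.2, -0.34, -0.14], [0.17, -0.29, -0.12]] + [[0.00, 0.0, 0.0], [-0.0, -0.0, -0.0], [0.00, 0.00, 0.00]] + [[0.07,0.15,-0.04], [0.08,0.17,-0.05], [-0.08,-0.18,0.05]]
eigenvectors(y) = [[0.78, -0.55, -0.51], [-0.48, 0.02, -0.58], [-0.41, -0.83, 0.64]]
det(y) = -0.00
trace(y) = -0.50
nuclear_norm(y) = 1.20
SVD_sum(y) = [[-0.28, 0.68, 0.20], [0.11, -0.27, -0.08], [0.17, -0.42, -0.12]] + [[0.02, 0.01, -0.01], [0.17, 0.1, -0.11], [-0.08, -0.05, 0.05]] + [[0.0, -0.00, 0.0], [0.0, -0.00, 0.00], [0.0, -0.0, 0.00]]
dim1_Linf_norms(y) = [0.69, 0.28, 0.47]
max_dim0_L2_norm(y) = 0.85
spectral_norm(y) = 0.95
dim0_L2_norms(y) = [0.39, 0.85, 0.28]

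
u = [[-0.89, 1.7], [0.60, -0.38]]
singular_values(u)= [2.02, 0.34]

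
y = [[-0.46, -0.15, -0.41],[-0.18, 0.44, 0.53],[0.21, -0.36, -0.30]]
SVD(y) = [[0.42, 0.90, 0.15], [-0.75, 0.25, 0.61], [0.51, -0.37, 0.78]] @ diag([0.9262975261321212, 0.5590762382189152, 0.04697502464606765]) @ [[0.05, -0.62, -0.78], [-0.96, 0.20, -0.22], [-0.29, -0.76, 0.58]]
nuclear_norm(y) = 1.53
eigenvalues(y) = [(-0.36+0j), (0.02+0.26j), (0.02-0.26j)]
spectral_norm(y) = 0.93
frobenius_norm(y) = 1.08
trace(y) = -0.32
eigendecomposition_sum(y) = [[-0.41+0.00j, -0.27+0.00j, -0.42+0.00j], [-0.21+0.00j, (-0.14+0j), -0.22+0.00j], [0.18-0.00j, 0.12-0.00j, (0.18-0j)]] + [[(-0.03-0.01j), 0.06-0.10j, 0.01-0.15j],[0.01-0.08j, 0.29+0.06j, 0.37-0.11j],[0.02+0.06j, -0.24+0.06j, -0.24+0.22j]] + [[-0.03+0.01j, (0.06+0.1j), (0.01+0.15j)], [0.01+0.08j, (0.29-0.06j), 0.37+0.11j], [0.02-0.06j, (-0.24-0.06j), -0.24-0.22j]]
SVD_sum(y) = [[0.02, -0.24, -0.3], [-0.04, 0.43, 0.54], [0.02, -0.29, -0.37]] + [[-0.48, 0.10, -0.11], [-0.14, 0.03, -0.03], [0.20, -0.04, 0.05]] + [[-0.0, -0.01, 0.00], [-0.01, -0.02, 0.02], [-0.01, -0.03, 0.02]]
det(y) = -0.02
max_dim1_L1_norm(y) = 1.15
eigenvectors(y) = [[(-0.83+0j), (-0.09+0.28j), -0.09-0.28j], [(-0.43+0j), (-0.73+0j), (-0.73-0j)], [(0.36+0j), (0.55-0.27j), 0.55+0.27j]]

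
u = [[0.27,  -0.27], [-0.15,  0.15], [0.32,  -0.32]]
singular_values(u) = [0.63, 0.0]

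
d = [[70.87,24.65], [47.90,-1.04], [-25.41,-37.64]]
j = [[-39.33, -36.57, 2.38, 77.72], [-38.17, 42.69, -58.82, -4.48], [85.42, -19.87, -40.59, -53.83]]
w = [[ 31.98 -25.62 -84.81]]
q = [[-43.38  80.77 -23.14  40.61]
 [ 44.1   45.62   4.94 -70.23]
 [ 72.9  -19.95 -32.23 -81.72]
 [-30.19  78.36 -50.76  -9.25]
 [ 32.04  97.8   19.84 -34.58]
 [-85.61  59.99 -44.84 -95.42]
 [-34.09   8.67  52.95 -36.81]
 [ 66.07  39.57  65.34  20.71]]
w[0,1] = -25.62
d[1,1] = -1.04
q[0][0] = -43.38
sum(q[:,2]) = -7.8999999999999915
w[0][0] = 31.98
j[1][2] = -58.82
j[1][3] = -4.48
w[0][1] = -25.62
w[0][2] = -84.81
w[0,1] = -25.62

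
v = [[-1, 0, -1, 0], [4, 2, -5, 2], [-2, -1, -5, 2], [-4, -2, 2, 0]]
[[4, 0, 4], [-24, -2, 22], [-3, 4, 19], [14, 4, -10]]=v @ [[-4, 0, 0], [1, -2, 1], [0, 0, -4], [-5, 1, 0]]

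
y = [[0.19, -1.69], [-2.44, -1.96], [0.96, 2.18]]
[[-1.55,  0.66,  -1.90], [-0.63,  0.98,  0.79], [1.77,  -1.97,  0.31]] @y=[[-3.73,  -2.82], [-1.75,  0.87], [5.44,  1.55]]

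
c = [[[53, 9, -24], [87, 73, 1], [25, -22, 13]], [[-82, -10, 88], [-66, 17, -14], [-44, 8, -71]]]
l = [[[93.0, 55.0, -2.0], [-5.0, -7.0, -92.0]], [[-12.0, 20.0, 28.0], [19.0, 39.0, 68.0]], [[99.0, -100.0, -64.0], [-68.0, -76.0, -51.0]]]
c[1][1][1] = 17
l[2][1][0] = -68.0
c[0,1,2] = 1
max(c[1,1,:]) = 17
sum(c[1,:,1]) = 15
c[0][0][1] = 9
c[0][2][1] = -22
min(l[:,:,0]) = -68.0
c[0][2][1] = -22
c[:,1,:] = [[87, 73, 1], [-66, 17, -14]]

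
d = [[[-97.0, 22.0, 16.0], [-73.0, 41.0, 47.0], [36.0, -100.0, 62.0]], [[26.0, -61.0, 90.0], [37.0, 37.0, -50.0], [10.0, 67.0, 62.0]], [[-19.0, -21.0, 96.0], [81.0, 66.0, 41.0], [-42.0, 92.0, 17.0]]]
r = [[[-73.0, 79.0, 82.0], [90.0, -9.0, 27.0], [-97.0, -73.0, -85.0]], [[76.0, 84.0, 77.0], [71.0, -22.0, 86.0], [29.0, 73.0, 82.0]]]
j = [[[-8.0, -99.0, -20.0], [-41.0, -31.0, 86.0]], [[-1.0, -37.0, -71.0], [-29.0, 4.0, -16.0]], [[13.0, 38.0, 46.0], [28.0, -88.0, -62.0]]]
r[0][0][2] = 82.0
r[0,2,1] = -73.0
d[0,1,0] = -73.0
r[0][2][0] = -97.0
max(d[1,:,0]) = 37.0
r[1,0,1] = 84.0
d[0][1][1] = 41.0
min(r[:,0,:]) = -73.0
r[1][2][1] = 73.0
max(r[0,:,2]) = 82.0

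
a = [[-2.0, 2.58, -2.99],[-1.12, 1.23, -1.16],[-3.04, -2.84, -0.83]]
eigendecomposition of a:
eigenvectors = [[-0.62, -0.6, -0.63], [-0.27, 0.28, -0.17], [-0.74, 0.75, 0.76]]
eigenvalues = [-4.43, 0.53, 2.3]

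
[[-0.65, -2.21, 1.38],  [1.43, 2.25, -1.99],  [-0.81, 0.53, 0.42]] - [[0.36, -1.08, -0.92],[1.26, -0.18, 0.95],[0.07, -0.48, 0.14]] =[[-1.01, -1.13, 2.30],[0.17, 2.43, -2.94],[-0.88, 1.01, 0.28]]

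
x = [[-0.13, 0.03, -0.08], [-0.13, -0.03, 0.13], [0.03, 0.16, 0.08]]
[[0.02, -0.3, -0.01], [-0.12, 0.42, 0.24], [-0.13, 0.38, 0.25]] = x @[[0.25, 0.25, -0.60], [-0.45, 0.53, 0.95], [-0.81, 3.59, 1.46]]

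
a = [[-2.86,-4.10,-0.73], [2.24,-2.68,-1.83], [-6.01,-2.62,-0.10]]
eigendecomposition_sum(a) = [[-0.96+0.53j, (0.26-0.91j), 0.64-0.26j], [(1.21+0.28j), -0.91+0.57j, -0.73-0.27j], [-2.33-0.90j, (1.98-0.87j), (1.38+0.75j)]] + [[-0.96-0.53j, 0.26+0.91j, (0.64+0.26j)], [1.21-0.28j, -0.91-0.57j, -0.73+0.27j], [(-2.33+0.9j), 1.98+0.87j, (1.38-0.75j)]] + [[-0.95-0.00j,(-4.62+0j),-2.00+0.00j], [(-0.18-0j),-0.86+0.00j,-0.37+0.00j], [(-1.35-0j),(-6.58+0j),-2.86+0.00j]]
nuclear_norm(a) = 12.95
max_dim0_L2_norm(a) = 7.02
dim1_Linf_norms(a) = [4.1, 2.68, 6.01]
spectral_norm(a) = 7.98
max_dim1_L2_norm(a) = 6.56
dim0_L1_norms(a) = [11.11, 9.4, 2.66]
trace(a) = -5.64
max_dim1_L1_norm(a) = 8.73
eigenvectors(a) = [[(-0.23+0.28j), (-0.23-0.28j), 0.57+0.00j], [0.41-0.06j, (0.41+0.06j), (0.11+0j)], [(-0.83+0j), (-0.83-0j), (0.81+0j)]]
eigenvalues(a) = [(-0.49+1.85j), (-0.49-1.85j), (-4.66+0j)]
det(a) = -17.02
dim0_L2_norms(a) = [7.02, 5.55, 1.97]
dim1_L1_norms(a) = [7.69, 6.75, 8.73]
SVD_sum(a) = [[-3.89,-2.61,-0.27], [0.22,0.15,0.01], [-5.34,-3.59,-0.36]] + [[0.97, -1.36, -0.77], [2.07, -2.91, -1.64], [-0.62, 0.87, 0.49]] + [[0.06, -0.12, 0.30], [-0.04, 0.09, -0.21], [-0.05, 0.09, -0.23]]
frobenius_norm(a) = 9.17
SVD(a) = [[-0.59, -0.41, -0.70], [0.03, -0.87, 0.48], [-0.81, 0.26, 0.53]] @ diag([7.97767850066063, 4.494118579513666, 0.47480936529012924]) @ [[0.83, 0.56, 0.06],  [-0.53, 0.74, 0.42],  [-0.19, 0.37, -0.91]]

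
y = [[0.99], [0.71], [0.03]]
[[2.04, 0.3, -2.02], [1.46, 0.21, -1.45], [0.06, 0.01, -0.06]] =y@ [[2.06, 0.3, -2.04]]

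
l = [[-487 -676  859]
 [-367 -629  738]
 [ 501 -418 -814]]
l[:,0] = [-487, -367, 501]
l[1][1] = -629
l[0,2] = 859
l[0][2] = 859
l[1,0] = -367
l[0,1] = -676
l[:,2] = [859, 738, -814]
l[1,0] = -367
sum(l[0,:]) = -304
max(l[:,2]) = 859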